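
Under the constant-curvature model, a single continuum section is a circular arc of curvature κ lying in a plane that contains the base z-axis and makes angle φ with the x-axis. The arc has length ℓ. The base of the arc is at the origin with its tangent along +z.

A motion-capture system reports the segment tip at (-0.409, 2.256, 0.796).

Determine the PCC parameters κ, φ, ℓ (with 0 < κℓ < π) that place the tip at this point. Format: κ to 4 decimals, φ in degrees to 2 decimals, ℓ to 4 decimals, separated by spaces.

ρ = √(x²+y²) = √(-0.409² + 2.256²) = 2.29277
φ = atan2(y, x) mod 360° = atan2(2.256, -0.409) = 100.2758°
|p|² = ρ² + z² = 2.29277² + 0.796² = 5.89043
κ = 2ρ / |p|² = 2×2.29277 / 5.89043 = 0.77847
θ = 2·atan2(ρ, z) = 2·atan2(2.29277, 0.796) = 2.47328 rad
ℓ = θ/κ = 2.47328/0.77847 = 3.17708

0.7785 100.28 3.1771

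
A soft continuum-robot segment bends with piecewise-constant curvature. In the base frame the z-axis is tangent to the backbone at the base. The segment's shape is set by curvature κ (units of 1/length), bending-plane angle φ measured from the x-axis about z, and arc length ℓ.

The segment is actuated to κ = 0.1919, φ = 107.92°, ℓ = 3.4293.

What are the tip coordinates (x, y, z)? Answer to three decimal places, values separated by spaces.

-0.335 1.035 3.187

θ = κ·ℓ = 0.1919 × 3.4293 = 0.65808 rad
ρ = (1 − cos θ)/κ = (1 − 0.79117)/0.1919 = 1.08824
z = sin θ / κ = 0.61160/0.1919 = 3.18708
x = ρ cos φ = 1.08824 × cos(107.92°) = -0.33484
y = ρ sin φ = 1.08824 × sin(107.92°) = 1.03545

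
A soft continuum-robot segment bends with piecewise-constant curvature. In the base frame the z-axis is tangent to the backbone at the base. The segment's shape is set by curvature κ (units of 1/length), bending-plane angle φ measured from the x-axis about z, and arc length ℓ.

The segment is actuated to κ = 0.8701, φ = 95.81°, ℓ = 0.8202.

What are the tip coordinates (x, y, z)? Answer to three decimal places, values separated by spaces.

θ = κ·ℓ = 0.8701 × 0.8202 = 0.71366 rad
ρ = (1 − cos θ)/κ = (1 − 0.75597)/0.8701 = 0.28046
z = sin θ / κ = 0.65460/0.8701 = 0.75233
x = ρ cos φ = 0.28046 × cos(95.81°) = -0.02839
y = ρ sin φ = 0.28046 × sin(95.81°) = 0.27902

-0.028 0.279 0.752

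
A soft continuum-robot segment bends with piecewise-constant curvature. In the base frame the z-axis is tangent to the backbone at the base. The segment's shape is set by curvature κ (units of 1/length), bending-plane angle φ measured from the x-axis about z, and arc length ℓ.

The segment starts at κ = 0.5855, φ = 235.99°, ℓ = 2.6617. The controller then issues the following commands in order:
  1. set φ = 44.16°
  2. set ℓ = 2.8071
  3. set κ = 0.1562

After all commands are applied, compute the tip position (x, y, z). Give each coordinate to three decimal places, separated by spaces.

0.434 0.422 2.718

initial: κ=0.5855, φ=235.99°, ℓ=2.6617
cmd 1: set φ=44.16° → (κ,φ,ℓ)=(0.5855,44.16°,2.6617) → tip=(1.2101,1.1751,1.7078)
cmd 2: set ℓ=2.8071 → (κ,φ,ℓ)=(0.5855,44.16°,2.8071) → tip=(1.3143,1.2764,1.7034)
cmd 3: set κ=0.1562 → (κ,φ,ℓ)=(0.1562,44.16°,2.8071) → tip=(0.4345,0.4219,2.7180)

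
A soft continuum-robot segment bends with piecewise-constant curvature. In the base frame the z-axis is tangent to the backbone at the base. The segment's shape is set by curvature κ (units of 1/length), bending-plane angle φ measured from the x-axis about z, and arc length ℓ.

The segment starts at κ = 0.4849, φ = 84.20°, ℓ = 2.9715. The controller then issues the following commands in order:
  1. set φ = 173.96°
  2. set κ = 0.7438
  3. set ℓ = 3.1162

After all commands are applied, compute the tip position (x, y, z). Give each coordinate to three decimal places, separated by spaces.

initial: κ=0.4849, φ=84.20°, ℓ=2.9715
cmd 1: set φ=173.96° → (κ,φ,ℓ)=(0.4849,173.96°,2.9715) → tip=(-1.7851,0.1889,2.0449)
cmd 2: set κ=0.7438 → (κ,φ,ℓ)=(0.7438,173.96°,2.9715) → tip=(-2.1348,0.2259,1.0789)
cmd 3: set ℓ=3.1162 → (κ,φ,ℓ)=(0.7438,173.96°,3.1162) → tip=(-2.2454,0.2376,0.9864)

-2.245 0.238 0.986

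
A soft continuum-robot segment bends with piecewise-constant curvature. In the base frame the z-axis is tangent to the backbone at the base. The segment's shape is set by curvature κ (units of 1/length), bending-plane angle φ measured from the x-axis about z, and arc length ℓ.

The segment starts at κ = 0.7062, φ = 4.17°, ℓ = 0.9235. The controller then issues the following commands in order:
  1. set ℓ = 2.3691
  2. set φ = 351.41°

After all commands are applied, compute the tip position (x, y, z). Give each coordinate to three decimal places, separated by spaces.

initial: κ=0.7062, φ=4.17°, ℓ=0.9235
cmd 1: set ℓ=2.3691 → (κ,φ,ℓ)=(0.7062,4.17°,2.3691) → tip=(1.5565,0.1135,1.4086)
cmd 2: set φ=351.41° → (κ,φ,ℓ)=(0.7062,351.41°,2.3691) → tip=(1.5431,-0.2331,1.4086)

1.543 -0.233 1.409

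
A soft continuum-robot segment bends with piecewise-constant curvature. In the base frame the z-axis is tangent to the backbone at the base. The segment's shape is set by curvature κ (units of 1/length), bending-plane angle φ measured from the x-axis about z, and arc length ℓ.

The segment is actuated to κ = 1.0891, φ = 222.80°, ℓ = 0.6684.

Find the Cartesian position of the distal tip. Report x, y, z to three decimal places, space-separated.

θ = κ·ℓ = 1.0891 × 0.6684 = 0.72795 rad
ρ = (1 − cos θ)/κ = (1 − 0.74654)/1.0891 = 0.23273
z = sin θ / κ = 0.66534/1.0891 = 0.61091
x = ρ cos φ = 0.23273 × cos(222.80°) = -0.17076
y = ρ sin φ = 0.23273 × sin(222.80°) = -0.15812

-0.171 -0.158 0.611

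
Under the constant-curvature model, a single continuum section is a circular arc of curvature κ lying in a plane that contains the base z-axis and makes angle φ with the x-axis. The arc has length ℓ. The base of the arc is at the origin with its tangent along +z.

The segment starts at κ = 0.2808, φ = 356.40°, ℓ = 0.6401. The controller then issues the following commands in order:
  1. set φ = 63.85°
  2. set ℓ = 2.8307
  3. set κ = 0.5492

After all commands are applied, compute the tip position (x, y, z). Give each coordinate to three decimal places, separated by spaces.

initial: κ=0.2808, φ=356.40°, ℓ=0.6401
cmd 1: set φ=63.85° → (κ,φ,ℓ)=(0.2808,63.85°,0.6401) → tip=(0.0253,0.0515,0.6367)
cmd 2: set ℓ=2.8307 → (κ,φ,ℓ)=(0.2808,63.85°,2.8307) → tip=(0.4703,0.9578,2.5419)
cmd 3: set κ=0.5492 → (κ,φ,ℓ)=(0.5492,63.85°,2.8307) → tip=(0.7895,1.6080,1.8206)

0.790 1.608 1.821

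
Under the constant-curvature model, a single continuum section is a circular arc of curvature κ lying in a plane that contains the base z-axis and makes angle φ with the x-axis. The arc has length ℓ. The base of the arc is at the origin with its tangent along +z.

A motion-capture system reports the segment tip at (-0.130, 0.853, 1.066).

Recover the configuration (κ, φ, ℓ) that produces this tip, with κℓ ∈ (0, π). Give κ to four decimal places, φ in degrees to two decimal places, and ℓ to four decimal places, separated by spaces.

ρ = √(x²+y²) = √(-0.130² + 0.853²) = 0.86285
φ = atan2(y, x) mod 360° = atan2(0.853, -0.130) = 98.6654°
|p|² = ρ² + z² = 0.86285² + 1.066² = 1.88087
κ = 2ρ / |p|² = 2×0.86285 / 1.88087 = 0.91750
θ = 2·atan2(ρ, z) = 2·atan2(0.86285, 1.066) = 1.36093 rad
ℓ = θ/κ = 1.36093/0.91750 = 1.48329

0.9175 98.67 1.4833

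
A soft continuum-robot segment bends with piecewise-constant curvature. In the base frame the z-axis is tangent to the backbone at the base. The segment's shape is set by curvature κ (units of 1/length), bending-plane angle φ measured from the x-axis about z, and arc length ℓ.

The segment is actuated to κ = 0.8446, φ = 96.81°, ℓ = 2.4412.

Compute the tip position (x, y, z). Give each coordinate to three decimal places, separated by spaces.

-0.207 1.730 1.044

θ = κ·ℓ = 0.8446 × 2.4412 = 2.06184 rad
ρ = (1 − cos θ)/κ = (1 − -0.47154)/0.8446 = 1.74230
z = sin θ / κ = 0.88184/0.8446 = 1.04409
x = ρ cos φ = 1.74230 × cos(96.81°) = -0.20660
y = ρ sin φ = 1.74230 × sin(96.81°) = 1.73001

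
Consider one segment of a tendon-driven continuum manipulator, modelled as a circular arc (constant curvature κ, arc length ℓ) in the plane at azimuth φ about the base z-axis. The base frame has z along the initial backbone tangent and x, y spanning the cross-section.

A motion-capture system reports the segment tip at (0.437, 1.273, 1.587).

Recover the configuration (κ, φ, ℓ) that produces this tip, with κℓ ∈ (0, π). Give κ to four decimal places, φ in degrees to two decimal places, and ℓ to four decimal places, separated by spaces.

0.6217 71.05 2.2629

ρ = √(x²+y²) = √(0.437² + 1.273²) = 1.34592
φ = atan2(y, x) mod 360° = atan2(1.273, 0.437) = 71.0535°
|p|² = ρ² + z² = 1.34592² + 1.587² = 4.33007
κ = 2ρ / |p|² = 2×1.34592 / 4.33007 = 0.62166
θ = 2·atan2(ρ, z) = 2·atan2(1.34592, 1.587) = 1.40677 rad
ℓ = θ/κ = 1.40677/0.62166 = 2.26292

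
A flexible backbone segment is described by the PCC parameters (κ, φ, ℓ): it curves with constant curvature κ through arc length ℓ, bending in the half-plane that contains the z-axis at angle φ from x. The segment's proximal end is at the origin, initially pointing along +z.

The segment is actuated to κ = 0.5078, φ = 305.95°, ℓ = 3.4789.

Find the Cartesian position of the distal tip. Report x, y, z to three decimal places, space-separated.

1.381 -1.904 1.932

θ = κ·ℓ = 0.5078 × 3.4789 = 1.76659 rad
ρ = (1 − cos θ)/κ = (1 − -0.19454)/0.5078 = 2.35238
z = sin θ / κ = 0.98089/0.5078 = 1.93166
x = ρ cos φ = 2.35238 × cos(305.95°) = 1.38104
y = ρ sin φ = 2.35238 × sin(305.95°) = -1.90432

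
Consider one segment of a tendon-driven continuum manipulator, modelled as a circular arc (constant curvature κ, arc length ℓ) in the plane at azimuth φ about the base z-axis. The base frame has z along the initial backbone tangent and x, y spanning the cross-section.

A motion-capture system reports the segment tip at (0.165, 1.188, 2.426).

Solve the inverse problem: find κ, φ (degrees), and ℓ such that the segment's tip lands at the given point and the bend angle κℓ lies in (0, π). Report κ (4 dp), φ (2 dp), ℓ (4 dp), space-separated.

0.3275 82.09 2.8038

ρ = √(x²+y²) = √(0.165² + 1.188²) = 1.19940
φ = atan2(y, x) mod 360° = atan2(1.188, 0.165) = 82.0928°
|p|² = ρ² + z² = 1.19940² + 2.426² = 7.32405
κ = 2ρ / |p|² = 2×1.19940 / 7.32405 = 0.32752
θ = 2·atan2(ρ, z) = 2·atan2(1.19940, 2.426) = 0.91831 rad
ℓ = θ/κ = 0.91831/0.32752 = 2.80378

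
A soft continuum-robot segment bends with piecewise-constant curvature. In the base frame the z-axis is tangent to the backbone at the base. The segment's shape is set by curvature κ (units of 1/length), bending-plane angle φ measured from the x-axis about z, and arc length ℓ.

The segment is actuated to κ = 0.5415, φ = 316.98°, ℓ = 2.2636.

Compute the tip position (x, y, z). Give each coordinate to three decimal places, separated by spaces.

0.893 -0.834 1.738

θ = κ·ℓ = 0.5415 × 2.2636 = 1.22574 rad
ρ = (1 − cos θ)/κ = (1 − 0.33825)/0.5415 = 1.22207
z = sin θ / κ = 0.94106/0.5415 = 1.73787
x = ρ cos φ = 1.22207 × cos(316.98°) = 0.89347
y = ρ sin φ = 1.22207 × sin(316.98°) = -0.83376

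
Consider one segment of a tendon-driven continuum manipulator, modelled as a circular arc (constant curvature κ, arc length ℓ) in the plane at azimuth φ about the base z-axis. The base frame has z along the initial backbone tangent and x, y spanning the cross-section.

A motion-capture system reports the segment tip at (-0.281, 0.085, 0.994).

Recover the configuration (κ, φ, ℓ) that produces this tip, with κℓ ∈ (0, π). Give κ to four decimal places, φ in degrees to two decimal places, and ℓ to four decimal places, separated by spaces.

ρ = √(x²+y²) = √(-0.281² + 0.085²) = 0.29357
φ = atan2(y, x) mod 360° = atan2(0.085, -0.281) = 163.1699°
|p|² = ρ² + z² = 0.29357² + 0.994² = 1.07422
κ = 2ρ / |p|² = 2×0.29357 / 1.07422 = 0.54658
θ = 2·atan2(ρ, z) = 2·atan2(0.29357, 0.994) = 0.57436 rad
ℓ = θ/κ = 0.57436/0.54658 = 1.05083

0.5466 163.17 1.0508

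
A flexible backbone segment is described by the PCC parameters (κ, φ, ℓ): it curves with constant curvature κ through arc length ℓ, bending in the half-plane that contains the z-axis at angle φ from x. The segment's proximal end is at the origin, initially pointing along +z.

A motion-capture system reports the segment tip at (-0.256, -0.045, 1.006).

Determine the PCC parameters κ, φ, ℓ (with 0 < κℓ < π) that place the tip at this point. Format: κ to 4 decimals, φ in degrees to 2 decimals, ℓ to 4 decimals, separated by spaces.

0.4815 189.97 1.0502

ρ = √(x²+y²) = √(-0.256² + -0.045²) = 0.25992
φ = atan2(y, x) mod 360° = atan2(-0.045, -0.256) = 189.9697°
|p|² = ρ² + z² = 0.25992² + 1.006² = 1.07960
κ = 2ρ / |p|² = 2×0.25992 / 1.07960 = 0.48152
θ = 2·atan2(ρ, z) = 2·atan2(0.25992, 1.006) = 0.50569 rad
ℓ = θ/κ = 0.50569/0.48152 = 1.05019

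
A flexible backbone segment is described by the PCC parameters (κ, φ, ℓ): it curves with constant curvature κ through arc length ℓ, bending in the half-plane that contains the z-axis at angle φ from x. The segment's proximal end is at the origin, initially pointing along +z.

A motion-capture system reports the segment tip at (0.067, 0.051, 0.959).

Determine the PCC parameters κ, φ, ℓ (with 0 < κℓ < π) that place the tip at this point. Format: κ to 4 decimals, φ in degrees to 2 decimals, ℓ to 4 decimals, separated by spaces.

0.1817 37.28 0.9639

ρ = √(x²+y²) = √(0.067² + 0.051²) = 0.08420
φ = atan2(y, x) mod 360° = atan2(0.051, 0.067) = 37.2782°
|p|² = ρ² + z² = 0.08420² + 0.959² = 0.92677
κ = 2ρ / |p|² = 2×0.08420 / 0.92677 = 0.18171
θ = 2·atan2(ρ, z) = 2·atan2(0.08420, 0.959) = 0.17515 rad
ℓ = θ/κ = 0.17515/0.18171 = 0.96392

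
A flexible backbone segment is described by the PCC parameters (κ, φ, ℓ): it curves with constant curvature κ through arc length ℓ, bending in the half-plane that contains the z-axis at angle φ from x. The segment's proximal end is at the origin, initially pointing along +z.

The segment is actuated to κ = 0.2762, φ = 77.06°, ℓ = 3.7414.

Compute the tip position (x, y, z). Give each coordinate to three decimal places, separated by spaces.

θ = κ·ℓ = 0.2762 × 3.7414 = 1.03337 rad
ρ = (1 − cos θ)/κ = (1 − 0.51192)/0.2762 = 1.76712
z = sin θ / κ = 0.85903/0.2762 = 3.11018
x = ρ cos φ = 1.76712 × cos(77.06°) = 0.39571
y = ρ sin φ = 1.76712 × sin(77.06°) = 1.72224

0.396 1.722 3.110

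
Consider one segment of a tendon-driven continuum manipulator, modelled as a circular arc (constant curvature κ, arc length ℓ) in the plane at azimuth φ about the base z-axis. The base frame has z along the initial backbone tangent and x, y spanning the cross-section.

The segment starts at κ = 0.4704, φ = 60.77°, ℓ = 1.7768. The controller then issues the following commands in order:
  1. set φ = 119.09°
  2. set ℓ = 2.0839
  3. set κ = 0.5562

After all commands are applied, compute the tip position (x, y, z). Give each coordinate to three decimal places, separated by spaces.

initial: κ=0.4704, φ=60.77°, ℓ=1.7768
cmd 1: set φ=119.09° → (κ,φ,ℓ)=(0.4704,119.09°,1.7768) → tip=(-0.3405,0.6120,1.5770)
cmd 2: set ℓ=2.0839 → (κ,φ,ℓ)=(0.4704,119.09°,2.0839) → tip=(-0.4581,0.8233,1.7658)
cmd 3: set κ=0.5562 → (κ,φ,ℓ)=(0.5562,119.09°,2.0839) → tip=(-0.5243,0.9424,1.6477)

-0.524 0.942 1.648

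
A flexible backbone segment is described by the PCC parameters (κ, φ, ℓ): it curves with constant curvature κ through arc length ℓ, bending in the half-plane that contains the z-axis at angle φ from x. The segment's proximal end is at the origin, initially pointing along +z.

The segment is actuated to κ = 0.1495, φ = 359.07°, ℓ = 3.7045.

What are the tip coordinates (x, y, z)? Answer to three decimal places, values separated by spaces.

1.000 -0.016 3.518

θ = κ·ℓ = 0.1495 × 3.7045 = 0.55382 rad
ρ = (1 − cos θ)/κ = (1 − 0.85052)/0.1495 = 0.99986
z = sin θ / κ = 0.52594/0.1495 = 3.51801
x = ρ cos φ = 0.99986 × cos(359.07°) = 0.99973
y = ρ sin φ = 0.99986 × sin(359.07°) = -0.01623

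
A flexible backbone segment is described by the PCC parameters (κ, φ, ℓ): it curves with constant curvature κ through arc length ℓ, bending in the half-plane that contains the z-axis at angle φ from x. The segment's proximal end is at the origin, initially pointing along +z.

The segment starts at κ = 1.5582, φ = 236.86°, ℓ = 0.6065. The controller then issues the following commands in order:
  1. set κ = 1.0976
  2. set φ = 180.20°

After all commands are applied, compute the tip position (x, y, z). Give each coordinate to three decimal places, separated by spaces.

initial: κ=1.5582, φ=236.86°, ℓ=0.6065
cmd 1: set κ=1.0976 → (κ,φ,ℓ)=(1.0976,236.86°,0.6065) → tip=(-0.1063,-0.1629,0.5627)
cmd 2: set φ=180.20° → (κ,φ,ℓ)=(1.0976,180.20°,0.6065) → tip=(-0.1945,-0.0007,0.5627)

-0.195 -0.001 0.563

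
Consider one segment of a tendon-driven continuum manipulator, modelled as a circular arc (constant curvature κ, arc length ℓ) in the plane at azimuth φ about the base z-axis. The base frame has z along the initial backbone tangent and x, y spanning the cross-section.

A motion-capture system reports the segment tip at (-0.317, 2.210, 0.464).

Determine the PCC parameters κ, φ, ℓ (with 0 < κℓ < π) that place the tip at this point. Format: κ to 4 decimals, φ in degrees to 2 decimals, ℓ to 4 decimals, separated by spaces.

ρ = √(x²+y²) = √(-0.317² + 2.210²) = 2.23262
φ = atan2(y, x) mod 360° = atan2(2.210, -0.317) = 98.1628°
|p|² = ρ² + z² = 2.23262² + 0.464² = 5.19988
κ = 2ρ / |p|² = 2×2.23262 / 5.19988 = 0.85872
θ = 2·atan2(ρ, z) = 2·atan2(2.23262, 0.464) = 2.73177 rad
ℓ = θ/κ = 2.73177/0.85872 = 3.18122

0.8587 98.16 3.1812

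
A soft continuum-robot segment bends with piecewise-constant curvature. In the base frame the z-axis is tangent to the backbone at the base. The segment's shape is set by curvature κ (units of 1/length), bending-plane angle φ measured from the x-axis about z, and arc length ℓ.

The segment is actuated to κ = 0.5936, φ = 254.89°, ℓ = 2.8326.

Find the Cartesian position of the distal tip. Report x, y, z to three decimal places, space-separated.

θ = κ·ℓ = 0.5936 × 2.8326 = 1.68143 rad
ρ = (1 − cos θ)/κ = (1 − -0.11041)/0.5936 = 1.87064
z = sin θ / κ = 0.99389/0.5936 = 1.67434
x = ρ cos φ = 1.87064 × cos(254.89°) = -0.48762
y = ρ sin φ = 1.87064 × sin(254.89°) = -1.80596

-0.488 -1.806 1.674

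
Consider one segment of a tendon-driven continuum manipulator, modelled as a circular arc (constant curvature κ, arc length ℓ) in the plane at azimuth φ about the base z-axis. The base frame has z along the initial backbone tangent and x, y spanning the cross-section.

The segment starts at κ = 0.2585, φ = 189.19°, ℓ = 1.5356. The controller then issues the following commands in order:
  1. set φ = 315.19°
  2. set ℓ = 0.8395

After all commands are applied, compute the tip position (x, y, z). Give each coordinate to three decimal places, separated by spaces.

initial: κ=0.2585, φ=189.19°, ℓ=1.5356
cmd 1: set φ=315.19° → (κ,φ,ℓ)=(0.2585,315.19°,1.5356) → tip=(0.2134,-0.2120,1.4956)
cmd 2: set ℓ=0.8395 → (κ,φ,ℓ)=(0.2585,315.19°,0.8395) → tip=(0.0644,-0.0639,0.8329)

0.064 -0.064 0.833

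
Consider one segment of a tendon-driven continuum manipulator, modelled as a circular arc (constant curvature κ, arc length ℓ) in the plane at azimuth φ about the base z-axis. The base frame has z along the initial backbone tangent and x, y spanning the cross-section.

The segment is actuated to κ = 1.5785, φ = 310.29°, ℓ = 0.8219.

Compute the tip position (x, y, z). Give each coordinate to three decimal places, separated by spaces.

θ = κ·ℓ = 1.5785 × 0.8219 = 1.29737 rad
ρ = (1 − cos θ)/κ = (1 − 0.27003)/1.5785 = 0.46244
z = sin θ / κ = 0.96285/1.5785 = 0.60998
x = ρ cos φ = 0.46244 × cos(310.29°) = 0.29904
y = ρ sin φ = 0.46244 × sin(310.29°) = -0.35274

0.299 -0.353 0.610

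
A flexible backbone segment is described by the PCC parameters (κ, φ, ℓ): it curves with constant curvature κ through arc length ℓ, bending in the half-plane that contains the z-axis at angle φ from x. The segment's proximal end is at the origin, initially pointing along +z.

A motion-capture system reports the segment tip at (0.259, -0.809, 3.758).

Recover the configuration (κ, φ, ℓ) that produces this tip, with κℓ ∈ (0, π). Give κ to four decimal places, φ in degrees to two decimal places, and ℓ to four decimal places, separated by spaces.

ρ = √(x²+y²) = √(0.259² + -0.809²) = 0.84945
φ = atan2(y, x) mod 360° = atan2(-0.809, 0.259) = 287.7524°
|p|² = ρ² + z² = 0.84945² + 3.758² = 14.84413
κ = 2ρ / |p|² = 2×0.84945 / 14.84413 = 0.11445
θ = 2·atan2(ρ, z) = 2·atan2(0.84945, 3.758) = 0.44460 rad
ℓ = θ/κ = 0.44460/0.11445 = 3.88472

0.1144 287.75 3.8847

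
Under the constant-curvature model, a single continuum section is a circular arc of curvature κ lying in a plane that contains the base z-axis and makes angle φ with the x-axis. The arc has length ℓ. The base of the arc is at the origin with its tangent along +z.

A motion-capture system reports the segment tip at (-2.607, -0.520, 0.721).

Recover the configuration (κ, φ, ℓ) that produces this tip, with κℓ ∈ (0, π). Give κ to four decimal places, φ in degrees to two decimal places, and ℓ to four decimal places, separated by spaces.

0.7008 191.28 3.7270

ρ = √(x²+y²) = √(-2.607² + -0.520²) = 2.65835
φ = atan2(y, x) mod 360° = atan2(-0.520, -2.607) = 191.2803°
|p|² = ρ² + z² = 2.65835² + 0.721² = 7.58669
κ = 2ρ / |p|² = 2×2.65835 / 7.58669 = 0.70079
θ = 2·atan2(ρ, z) = 2·atan2(2.65835, 0.721) = 2.61189 rad
ℓ = θ/κ = 2.61189/0.70079 = 3.72705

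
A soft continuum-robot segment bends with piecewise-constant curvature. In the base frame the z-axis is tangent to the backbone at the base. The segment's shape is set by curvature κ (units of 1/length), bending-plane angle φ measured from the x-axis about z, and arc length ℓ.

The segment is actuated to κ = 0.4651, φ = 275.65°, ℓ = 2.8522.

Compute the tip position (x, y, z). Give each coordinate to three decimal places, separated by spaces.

0.160 -1.622 2.086

θ = κ·ℓ = 0.4651 × 2.8522 = 1.32656 rad
ρ = (1 − cos θ)/κ = (1 − 0.24182)/0.4651 = 1.63015
z = sin θ / κ = 0.97032/0.4651 = 2.08626
x = ρ cos φ = 1.63015 × cos(275.65°) = 0.16049
y = ρ sin φ = 1.63015 × sin(275.65°) = -1.62223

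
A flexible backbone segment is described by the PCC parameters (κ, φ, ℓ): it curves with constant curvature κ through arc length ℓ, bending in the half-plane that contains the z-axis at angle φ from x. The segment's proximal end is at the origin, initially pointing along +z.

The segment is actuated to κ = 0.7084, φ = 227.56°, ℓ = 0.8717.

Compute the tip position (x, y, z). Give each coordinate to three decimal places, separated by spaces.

-0.176 -0.192 0.817

θ = κ·ℓ = 0.7084 × 0.8717 = 0.61751 rad
ρ = (1 − cos θ)/κ = (1 − 0.81532)/0.7084 = 0.26070
z = sin θ / κ = 0.57901/0.7084 = 0.81735
x = ρ cos φ = 0.26070 × cos(227.56°) = -0.17592
y = ρ sin φ = 0.26070 × sin(227.56°) = -0.19239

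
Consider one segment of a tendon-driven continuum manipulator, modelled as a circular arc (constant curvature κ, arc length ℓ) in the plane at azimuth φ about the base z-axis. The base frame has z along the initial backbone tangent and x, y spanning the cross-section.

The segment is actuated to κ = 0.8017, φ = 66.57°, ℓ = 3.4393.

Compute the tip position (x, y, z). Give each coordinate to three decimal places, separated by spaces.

0.956 2.206 0.468

θ = κ·ℓ = 0.8017 × 3.4393 = 2.75729 rad
ρ = (1 − cos θ)/κ = (1 − -0.92706)/0.8017 = 2.40372
z = sin θ / κ = 0.37492/0.8017 = 0.46765
x = ρ cos φ = 2.40372 × cos(66.57°) = 0.95579
y = ρ sin φ = 2.40372 × sin(66.57°) = 2.20552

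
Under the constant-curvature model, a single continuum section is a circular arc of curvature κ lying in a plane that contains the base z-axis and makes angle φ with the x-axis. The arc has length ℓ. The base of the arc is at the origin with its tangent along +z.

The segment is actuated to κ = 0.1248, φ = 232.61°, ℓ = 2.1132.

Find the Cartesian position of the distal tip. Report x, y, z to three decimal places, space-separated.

-0.168 -0.220 2.089

θ = κ·ℓ = 0.1248 × 2.1132 = 0.26373 rad
ρ = (1 − cos θ)/κ = (1 − 0.96543)/0.1248 = 0.27704
z = sin θ / κ = 0.26068/0.1248 = 2.08879
x = ρ cos φ = 0.27704 × cos(232.61°) = -0.16823
y = ρ sin φ = 0.27704 × sin(232.61°) = -0.22012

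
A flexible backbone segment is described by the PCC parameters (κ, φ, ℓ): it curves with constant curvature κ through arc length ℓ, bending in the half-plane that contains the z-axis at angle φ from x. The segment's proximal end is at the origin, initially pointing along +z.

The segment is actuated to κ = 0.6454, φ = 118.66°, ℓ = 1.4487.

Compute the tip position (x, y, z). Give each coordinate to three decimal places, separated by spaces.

θ = κ·ℓ = 0.6454 × 1.4487 = 0.93499 rad
ρ = (1 − cos θ)/κ = (1 − 0.59383)/0.6454 = 0.62934
z = sin θ / κ = 0.80459/0.6454 = 1.24666
x = ρ cos φ = 0.62934 × cos(118.66°) = -0.30184
y = ρ sin φ = 0.62934 × sin(118.66°) = 0.55223

-0.302 0.552 1.247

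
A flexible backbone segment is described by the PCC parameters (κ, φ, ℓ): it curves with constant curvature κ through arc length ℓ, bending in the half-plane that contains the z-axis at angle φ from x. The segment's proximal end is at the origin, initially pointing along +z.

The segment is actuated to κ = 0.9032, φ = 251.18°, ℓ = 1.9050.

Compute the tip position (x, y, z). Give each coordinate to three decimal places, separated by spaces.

θ = κ·ℓ = 0.9032 × 1.9050 = 1.72060 rad
ρ = (1 − cos θ)/κ = (1 − -0.14924)/0.9032 = 1.27241
z = sin θ / κ = 0.98880/0.9032 = 1.09478
x = ρ cos φ = 1.27241 × cos(251.18°) = -0.41047
y = ρ sin φ = 1.27241 × sin(251.18°) = -1.20438

-0.410 -1.204 1.095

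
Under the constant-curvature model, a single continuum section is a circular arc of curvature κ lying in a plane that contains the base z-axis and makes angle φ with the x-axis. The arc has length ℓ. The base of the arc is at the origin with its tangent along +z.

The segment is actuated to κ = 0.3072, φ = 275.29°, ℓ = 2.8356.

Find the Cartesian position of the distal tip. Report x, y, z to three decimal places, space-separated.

θ = κ·ℓ = 0.3072 × 2.8356 = 0.87110 rad
ρ = (1 − cos θ)/κ = (1 − 0.64399)/0.3072 = 1.15889
z = sin θ / κ = 0.76504/0.3072 = 2.49035
x = ρ cos φ = 1.15889 × cos(275.29°) = 0.10685
y = ρ sin φ = 1.15889 × sin(275.29°) = -1.15396

0.107 -1.154 2.490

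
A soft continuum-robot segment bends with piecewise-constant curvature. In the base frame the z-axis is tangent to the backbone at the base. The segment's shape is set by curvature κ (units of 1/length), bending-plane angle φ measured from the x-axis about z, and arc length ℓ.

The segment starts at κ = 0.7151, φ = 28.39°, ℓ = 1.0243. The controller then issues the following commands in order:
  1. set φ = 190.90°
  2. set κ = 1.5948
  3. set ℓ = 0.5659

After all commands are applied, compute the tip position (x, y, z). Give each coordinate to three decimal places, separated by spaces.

-0.234 -0.045 0.492

initial: κ=0.7151, φ=28.39°, ℓ=1.0243
cmd 1: set φ=190.90° → (κ,φ,ℓ)=(0.7151,190.90°,1.0243) → tip=(-0.3522,-0.0678,0.9351)
cmd 2: set κ=1.5948 → (κ,φ,ℓ)=(1.5948,190.90°,1.0243) → tip=(-0.6543,-0.1260,0.6258)
cmd 3: set ℓ=0.5659 → (κ,φ,ℓ)=(1.5948,190.90°,0.5659) → tip=(-0.2342,-0.0451,0.4921)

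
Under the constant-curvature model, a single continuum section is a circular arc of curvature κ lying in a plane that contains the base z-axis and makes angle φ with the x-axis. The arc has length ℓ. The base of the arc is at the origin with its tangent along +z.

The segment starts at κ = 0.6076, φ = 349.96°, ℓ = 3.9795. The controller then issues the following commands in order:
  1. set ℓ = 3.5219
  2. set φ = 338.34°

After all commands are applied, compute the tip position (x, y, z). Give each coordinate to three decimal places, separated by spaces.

2.354 -0.935 1.386

initial: κ=0.6076, φ=349.96°, ℓ=3.9795
cmd 1: set ℓ=3.5219 → (κ,φ,ℓ)=(0.6076,349.96°,3.5219) → tip=(2.4939,-0.4415,1.3864)
cmd 2: set φ=338.34° → (κ,φ,ℓ)=(0.6076,338.34°,3.5219) → tip=(2.3539,-0.9348,1.3864)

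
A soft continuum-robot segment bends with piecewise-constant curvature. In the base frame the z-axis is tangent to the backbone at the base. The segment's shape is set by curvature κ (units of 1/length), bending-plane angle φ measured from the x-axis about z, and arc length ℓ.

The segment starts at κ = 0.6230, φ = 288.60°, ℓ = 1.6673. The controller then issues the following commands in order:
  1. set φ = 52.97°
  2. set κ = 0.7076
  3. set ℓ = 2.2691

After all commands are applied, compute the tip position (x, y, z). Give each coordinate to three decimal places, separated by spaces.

0.881 1.167 1.412

initial: κ=0.6230, φ=288.60°, ℓ=1.6673
cmd 1: set φ=52.97° → (κ,φ,ℓ)=(0.6230,52.97°,1.6673) → tip=(0.4763,0.6313,1.3832)
cmd 2: set κ=0.7076 → (κ,φ,ℓ)=(0.7076,52.97°,1.6673) → tip=(0.5267,0.6982,1.3066)
cmd 3: set ℓ=2.2691 → (κ,φ,ℓ)=(0.7076,52.97°,2.2691) → tip=(0.8807,1.1675,1.4124)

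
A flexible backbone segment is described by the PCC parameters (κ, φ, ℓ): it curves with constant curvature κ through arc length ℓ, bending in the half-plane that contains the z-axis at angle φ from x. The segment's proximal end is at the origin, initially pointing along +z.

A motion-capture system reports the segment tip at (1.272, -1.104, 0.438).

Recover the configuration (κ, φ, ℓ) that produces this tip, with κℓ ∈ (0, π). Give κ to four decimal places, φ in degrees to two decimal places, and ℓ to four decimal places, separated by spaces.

1.1122 319.04 2.3671

ρ = √(x²+y²) = √(1.272² + -1.104²) = 1.68428
φ = atan2(y, x) mod 360° = atan2(-1.104, 1.272) = 319.0445°
|p|² = ρ² + z² = 1.68428² + 0.438² = 3.02864
κ = 2ρ / |p|² = 2×1.68428 / 3.02864 = 1.11223
θ = 2·atan2(ρ, z) = 2·atan2(1.68428, 0.438) = 2.63276 rad
ℓ = θ/κ = 2.63276/1.11223 = 2.36709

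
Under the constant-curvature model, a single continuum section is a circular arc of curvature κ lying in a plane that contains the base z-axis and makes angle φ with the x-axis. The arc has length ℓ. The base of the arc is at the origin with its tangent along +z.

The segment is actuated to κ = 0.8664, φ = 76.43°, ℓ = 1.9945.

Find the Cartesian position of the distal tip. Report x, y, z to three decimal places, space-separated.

θ = κ·ℓ = 0.8664 × 1.9945 = 1.72803 rad
ρ = (1 − cos θ)/κ = (1 − -0.15659)/0.8664 = 1.33494
z = sin θ / κ = 0.98766/0.8664 = 1.13996
x = ρ cos φ = 1.33494 × cos(76.43°) = 0.31322
y = ρ sin φ = 1.33494 × sin(76.43°) = 1.29767

0.313 1.298 1.140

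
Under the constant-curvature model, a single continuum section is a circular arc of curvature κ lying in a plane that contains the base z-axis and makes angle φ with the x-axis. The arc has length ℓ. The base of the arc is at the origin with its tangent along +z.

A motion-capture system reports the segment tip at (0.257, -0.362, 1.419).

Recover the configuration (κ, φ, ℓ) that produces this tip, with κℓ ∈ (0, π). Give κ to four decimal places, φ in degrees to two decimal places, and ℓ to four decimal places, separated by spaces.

ρ = √(x²+y²) = √(0.257² + -0.362²) = 0.44395
φ = atan2(y, x) mod 360° = atan2(-0.362, 0.257) = 305.3726°
|p|² = ρ² + z² = 0.44395² + 1.419² = 2.21065
κ = 2ρ / |p|² = 2×0.44395 / 2.21065 = 0.40165
θ = 2·atan2(ρ, z) = 2·atan2(0.44395, 1.419) = 0.60643 rad
ℓ = θ/κ = 0.60643/0.40165 = 1.50986

0.4016 305.37 1.5099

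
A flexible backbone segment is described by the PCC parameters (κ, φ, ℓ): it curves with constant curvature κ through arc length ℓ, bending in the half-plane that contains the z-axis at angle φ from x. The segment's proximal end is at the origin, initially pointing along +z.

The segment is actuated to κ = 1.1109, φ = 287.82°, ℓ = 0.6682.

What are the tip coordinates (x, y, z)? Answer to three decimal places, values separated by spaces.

0.072 -0.225 0.609

θ = κ·ℓ = 1.1109 × 0.6682 = 0.74230 rad
ρ = (1 − cos θ)/κ = (1 − 0.73691)/1.1109 = 0.23682
z = sin θ / κ = 0.67599/1.1109 = 0.60850
x = ρ cos φ = 0.23682 × cos(287.82°) = 0.07247
y = ρ sin φ = 0.23682 × sin(287.82°) = -0.22546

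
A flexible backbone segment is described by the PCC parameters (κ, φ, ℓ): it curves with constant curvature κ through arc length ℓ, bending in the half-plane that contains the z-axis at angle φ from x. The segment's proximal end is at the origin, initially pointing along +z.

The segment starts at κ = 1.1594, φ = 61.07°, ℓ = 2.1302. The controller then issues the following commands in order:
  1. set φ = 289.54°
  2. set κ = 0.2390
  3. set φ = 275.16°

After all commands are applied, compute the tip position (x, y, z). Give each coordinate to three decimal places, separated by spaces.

0.048 -0.528 2.039

initial: κ=1.1594, φ=61.07°, ℓ=2.1302
cmd 1: set φ=289.54° → (κ,φ,ℓ)=(1.1594,289.54°,2.1302) → tip=(0.5143,-1.4490,0.5369)
cmd 2: set κ=0.2390 → (κ,φ,ℓ)=(0.2390,289.54°,2.1302) → tip=(0.1775,-0.5001,2.0394)
cmd 3: set φ=275.16° → (κ,φ,ℓ)=(0.2390,275.16°,2.1302) → tip=(0.0477,-0.5285,2.0394)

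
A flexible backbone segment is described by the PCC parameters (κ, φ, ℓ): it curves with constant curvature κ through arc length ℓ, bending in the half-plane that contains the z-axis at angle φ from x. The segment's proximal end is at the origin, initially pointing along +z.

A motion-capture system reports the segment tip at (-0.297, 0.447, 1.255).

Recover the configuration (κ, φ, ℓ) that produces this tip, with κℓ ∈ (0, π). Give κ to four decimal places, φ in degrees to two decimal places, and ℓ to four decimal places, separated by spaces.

ρ = √(x²+y²) = √(-0.297² + 0.447²) = 0.53667
φ = atan2(y, x) mod 360° = atan2(0.447, -0.297) = 123.6012°
|p|² = ρ² + z² = 0.53667² + 1.255² = 1.86304
κ = 2ρ / |p|² = 2×0.53667 / 1.86304 = 0.57613
θ = 2·atan2(ρ, z) = 2·atan2(0.53667, 1.255) = 0.80819 rad
ℓ = θ/κ = 0.80819/0.57613 = 1.40280

0.5761 123.60 1.4028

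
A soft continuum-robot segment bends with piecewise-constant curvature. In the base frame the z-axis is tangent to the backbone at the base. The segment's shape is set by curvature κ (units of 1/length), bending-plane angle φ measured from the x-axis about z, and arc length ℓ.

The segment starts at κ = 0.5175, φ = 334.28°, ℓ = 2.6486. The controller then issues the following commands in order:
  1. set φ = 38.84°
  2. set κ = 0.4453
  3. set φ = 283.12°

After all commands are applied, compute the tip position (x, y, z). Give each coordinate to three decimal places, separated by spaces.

0.315 -1.353 2.076

initial: κ=0.5175, φ=334.28°, ℓ=2.6486
cmd 1: set φ=38.84° → (κ,φ,ℓ)=(0.5175,38.84°,2.6486) → tip=(1.2059,0.9709,1.8938)
cmd 2: set κ=0.4453 → (κ,φ,ℓ)=(0.4453,38.84°,2.6486) → tip=(1.0819,0.8711,2.0759)
cmd 3: set φ=283.12° → (κ,φ,ℓ)=(0.4453,283.12°,2.6486) → tip=(0.3153,-1.3528,2.0759)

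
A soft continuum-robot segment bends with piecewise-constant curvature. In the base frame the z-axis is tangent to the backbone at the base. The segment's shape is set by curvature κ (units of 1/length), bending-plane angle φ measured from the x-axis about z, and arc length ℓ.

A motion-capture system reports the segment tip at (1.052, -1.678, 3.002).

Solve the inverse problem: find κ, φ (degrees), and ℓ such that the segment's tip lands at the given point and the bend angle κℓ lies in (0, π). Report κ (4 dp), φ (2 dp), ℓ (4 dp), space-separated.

ρ = √(x²+y²) = √(1.052² + -1.678²) = 1.98050
φ = atan2(y, x) mod 360° = atan2(-1.678, 1.052) = 302.0851°
|p|² = ρ² + z² = 1.98050² + 3.002² = 12.93439
κ = 2ρ / |p|² = 2×1.98050 / 12.93439 = 0.30624
θ = 2·atan2(ρ, z) = 2·atan2(1.98050, 3.002) = 1.16637 rad
ℓ = θ/κ = 1.16637/0.30624 = 3.80869

0.3062 302.09 3.8087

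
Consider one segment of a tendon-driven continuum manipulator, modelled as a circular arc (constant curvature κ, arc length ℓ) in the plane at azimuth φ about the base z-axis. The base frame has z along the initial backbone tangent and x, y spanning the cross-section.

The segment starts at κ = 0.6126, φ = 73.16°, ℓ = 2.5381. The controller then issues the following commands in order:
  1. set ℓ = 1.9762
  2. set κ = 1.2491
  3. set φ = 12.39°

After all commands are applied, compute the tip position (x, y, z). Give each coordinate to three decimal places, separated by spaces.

1.393 0.306 0.499

initial: κ=0.6126, φ=73.16°, ℓ=2.5381
cmd 1: set ℓ=1.9762 → (κ,φ,ℓ)=(0.6126,73.16°,1.9762) → tip=(0.3062,1.0117,1.5276)
cmd 2: set κ=1.2491 → (κ,φ,ℓ)=(1.2491,73.16°,1.9762) → tip=(0.4133,1.3654,0.4991)
cmd 3: set φ=12.39° → (κ,φ,ℓ)=(1.2491,12.39°,1.9762) → tip=(1.3933,0.3061,0.4991)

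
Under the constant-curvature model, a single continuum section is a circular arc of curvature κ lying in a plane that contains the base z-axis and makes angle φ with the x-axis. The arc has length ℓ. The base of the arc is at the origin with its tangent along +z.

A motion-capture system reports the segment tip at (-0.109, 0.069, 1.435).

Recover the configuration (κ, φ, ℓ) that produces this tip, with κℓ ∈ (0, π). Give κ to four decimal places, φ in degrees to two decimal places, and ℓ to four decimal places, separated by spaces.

0.1243 147.67 1.4427

ρ = √(x²+y²) = √(-0.109² + 0.069²) = 0.12900
φ = atan2(y, x) mod 360° = atan2(0.069, -0.109) = 147.6651°
|p|² = ρ² + z² = 0.12900² + 1.435² = 2.07587
κ = 2ρ / |p|² = 2×0.12900 / 2.07587 = 0.12429
θ = 2·atan2(ρ, z) = 2·atan2(0.12900, 1.435) = 0.17931 rad
ℓ = θ/κ = 0.17931/0.12429 = 1.44272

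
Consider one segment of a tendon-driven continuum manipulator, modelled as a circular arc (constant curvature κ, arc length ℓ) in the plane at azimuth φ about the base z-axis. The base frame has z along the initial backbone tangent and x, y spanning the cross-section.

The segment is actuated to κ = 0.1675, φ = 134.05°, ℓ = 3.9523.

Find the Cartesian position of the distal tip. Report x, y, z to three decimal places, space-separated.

θ = κ·ℓ = 0.1675 × 3.9523 = 0.66201 rad
ρ = (1 − cos θ)/κ = (1 − 0.78876)/0.1675 = 1.26115
z = sin θ / κ = 0.61470/0.1675 = 3.66987
x = ρ cos φ = 1.26115 × cos(134.05°) = -0.87686
y = ρ sin φ = 1.26115 × sin(134.05°) = 0.90643

-0.877 0.906 3.670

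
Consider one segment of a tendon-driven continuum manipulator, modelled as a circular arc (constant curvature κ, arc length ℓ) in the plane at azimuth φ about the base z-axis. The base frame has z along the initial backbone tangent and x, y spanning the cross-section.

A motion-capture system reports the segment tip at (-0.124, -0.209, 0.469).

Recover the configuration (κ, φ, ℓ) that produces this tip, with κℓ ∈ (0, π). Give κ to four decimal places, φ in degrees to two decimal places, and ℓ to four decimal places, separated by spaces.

ρ = √(x²+y²) = √(-0.124² + -0.209²) = 0.24302
φ = atan2(y, x) mod 360° = atan2(-0.209, -0.124) = 239.3193°
|p|² = ρ² + z² = 0.24302² + 0.469² = 0.27902
κ = 2ρ / |p|² = 2×0.24302 / 0.27902 = 1.74194
θ = 2·atan2(ρ, z) = 2·atan2(0.24302, 0.469) = 0.95614 rad
ℓ = θ/κ = 0.95614/1.74194 = 0.54889

1.7419 239.32 0.5489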